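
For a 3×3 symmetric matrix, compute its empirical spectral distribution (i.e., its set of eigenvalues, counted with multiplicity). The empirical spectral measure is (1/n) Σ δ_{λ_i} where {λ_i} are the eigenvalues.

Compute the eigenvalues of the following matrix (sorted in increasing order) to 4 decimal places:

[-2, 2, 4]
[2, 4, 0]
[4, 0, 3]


Since M is real symmetric, all three eigenvalues are real; they are the roots of det(λI − M) = λ³ − (tr M) λ² + s λ − det M, where s is the sum of the principal 2×2 minors.
tr M = -2 + 4 + 3 = 5.
s = ((-2)·4 − 2²) + ((-2)·3 − 4²) + (4·3 − 0²) = -12 + (-22) + 12 = -22.
det M (expand along row 1) = (-2)·12 − 2·6 + 4·(-16) = -100.
Characteristic polynomial: λ³ − 5λ² − 22λ + 100 = 0.
Substitute λ = y + (tr M)/3 = y + 1.666667 to remove the quadratic term: y³ + p·y + q = 0 with p = s − (tr M)²/3 = -30.333333 and q = −2(tr M)³/27 + (tr M)·s/3 − det M = 54.074074.
Three real roots ⇒ use the trigonometric (Viète) form: r = 2√(−p/3) = 6.359595, φ = arccos(3q/(p·r)) = arccos(-0.840932) = 2.569799 rad.
y_k = r·cos(φ/3 − 2πk/3) for k = 0, 1, 2 gives y = 4.165602, 2.078828, -6.244430.
λ_k = y_k + 1.666667 gives λ = 5.8323, 3.7455, -4.5778 (check: the sum is 5.0000 = tr M).

Eigenvalues sorted in increasing order: [-4.5778, 3.7455, 5.8323].


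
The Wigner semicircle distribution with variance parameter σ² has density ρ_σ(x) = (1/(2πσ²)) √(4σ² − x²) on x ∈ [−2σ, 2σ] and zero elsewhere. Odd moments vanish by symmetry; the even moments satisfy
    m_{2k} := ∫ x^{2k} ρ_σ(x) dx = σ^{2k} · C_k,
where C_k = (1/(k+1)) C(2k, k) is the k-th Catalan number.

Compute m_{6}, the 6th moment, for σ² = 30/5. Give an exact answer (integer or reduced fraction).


By the scaled semicircle moment identity, m_{2k} = σ^{2k} · C_k with k = 3.
C_3 = (1/(k+1)) · C(2k, k) = (1/4) · C(6, 3) = (1/4) · 20 = 5.
σ^{2k} = (σ²)^k = (30/5)^3 = 216.

Therefore m_{6} = σ^{6} · C_3 = 216 · 5 = 1080.


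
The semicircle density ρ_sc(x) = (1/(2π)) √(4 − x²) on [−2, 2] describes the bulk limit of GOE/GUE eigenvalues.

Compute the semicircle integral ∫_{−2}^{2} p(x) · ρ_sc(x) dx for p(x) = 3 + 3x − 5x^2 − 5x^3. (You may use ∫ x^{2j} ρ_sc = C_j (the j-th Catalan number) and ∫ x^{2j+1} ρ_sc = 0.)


Write p(x) = Σ a_i x^i, split into monomials and integrate each against ρ_sc separately.
Using ∫ x^{2j} ρ_sc = C_j = (1/(j+1)) C(2j, j) (Catalan numbers) and ∫ x^{2j+1} ρ_sc = 0 (odd monomials vanish by symmetry):
  i = 0 (even): a_0 · C_{0} = 3 · 1 = 3
  i = 1 (odd): ∫ x^1 ρ_sc = 0 (vanishes)
  i = 2 (even): a_2 · C_{1} = -5 · 1 = -5
  i = 3 (odd): ∫ x^3 ρ_sc = 0 (vanishes)

Summing the contributions: ∫_{−2}^{2} p(x) ρ_sc(x) dx = 3 + (-5) = -2.


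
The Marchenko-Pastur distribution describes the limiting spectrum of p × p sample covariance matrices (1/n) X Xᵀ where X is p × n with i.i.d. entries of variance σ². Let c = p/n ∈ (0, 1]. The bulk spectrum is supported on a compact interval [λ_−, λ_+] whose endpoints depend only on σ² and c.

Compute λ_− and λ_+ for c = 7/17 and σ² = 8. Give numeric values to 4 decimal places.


c = 7/17 = 0.411765; √c = 0.641689.
λ_− = σ² (1 − √c)² = 8 · (1 − 0.641689)² = 8 · (0.358311)² = 1.027094.
λ_+ = σ² (1 + √c)² = 8 · (1 + 0.641689)² = 8 · (1.641689)² = 21.561141.

Rounded to 4 decimal places: λ_− ≈ 1.0271, λ_+ ≈ 21.5611.


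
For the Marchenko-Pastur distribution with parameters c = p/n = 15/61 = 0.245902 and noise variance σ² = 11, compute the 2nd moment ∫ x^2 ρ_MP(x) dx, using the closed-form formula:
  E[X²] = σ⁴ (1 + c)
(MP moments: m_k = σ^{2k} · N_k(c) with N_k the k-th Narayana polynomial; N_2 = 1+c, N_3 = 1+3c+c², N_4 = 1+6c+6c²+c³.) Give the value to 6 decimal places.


E[X²] = σ⁴ (1 + c) (second MP moment). With σ² = 11 (so σ⁴ = 121) and c = 15/61 = 0.245902: E[X²] = 121 · (1 + 0.245902) = 121 · 1.245902.

So E[X^2] = 150.754098.


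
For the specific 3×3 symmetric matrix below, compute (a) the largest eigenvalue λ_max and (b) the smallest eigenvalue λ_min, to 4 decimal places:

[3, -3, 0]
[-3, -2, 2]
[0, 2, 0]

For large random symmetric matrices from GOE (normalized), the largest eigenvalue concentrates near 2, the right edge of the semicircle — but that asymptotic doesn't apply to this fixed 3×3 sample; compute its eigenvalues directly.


Since M is real symmetric, all three eigenvalues are real; they are the roots of det(λI − M) = λ³ − (tr M) λ² + s λ − det M, where s is the sum of the principal 2×2 minors.
tr M = 3 + (-2) + 0 = 1.
s = (3·(-2) − (-3)²) + (3·0 − 0²) + ((-2)·0 − 2²) = -15 + 0 + (-4) = -19.
det M (expand along row 1) = 3·(-4) − (-3)·0 + 0·(-6) = -12.
Characteristic polynomial: λ³ − λ² − 19λ + 12 = 0.
Substitute λ = y + (tr M)/3 = y + 0.333333 to remove the quadratic term: y³ + p·y + q = 0 with p = s − (tr M)²/3 = -19.333333 and q = −2(tr M)³/27 + (tr M)·s/3 − det M = 5.592593.
Three real roots ⇒ use the trigonometric (Viète) form: r = 2√(−p/3) = 5.077182, φ = arccos(3q/(p·r)) = arccos(-0.170925) = 1.742564 rad.
y_k = r·cos(φ/3 − 2πk/3) for k = 0, 1, 2 gives y = 4.244493, 0.290541, -4.535034.
λ_k = y_k + 0.333333 gives λ = 4.5778, 0.6239, -4.2017 (check: the sum is 1.0000 = tr M).

Hence λ_max = 4.5778 and λ_min = -4.2017.


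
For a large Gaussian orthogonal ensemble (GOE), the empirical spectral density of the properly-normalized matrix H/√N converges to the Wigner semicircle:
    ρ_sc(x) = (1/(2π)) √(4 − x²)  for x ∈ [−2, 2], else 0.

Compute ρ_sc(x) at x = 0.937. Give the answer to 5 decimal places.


ρ_sc(x) = (1/(2π)) √(4 − x²). With x = 0.937:
  4 − x² = 4 − (0.937)² = 4 − 0.877969 = 3.122031.
  √(4 − x²) = 1.766927.
  1/(2π) = 0.159155.
  ρ_sc(0.937) = 0.159155 · 1.766927 = 0.281215.

Rounded to 5 decimal places: ρ_sc(0.937) ≈ 0.28122.


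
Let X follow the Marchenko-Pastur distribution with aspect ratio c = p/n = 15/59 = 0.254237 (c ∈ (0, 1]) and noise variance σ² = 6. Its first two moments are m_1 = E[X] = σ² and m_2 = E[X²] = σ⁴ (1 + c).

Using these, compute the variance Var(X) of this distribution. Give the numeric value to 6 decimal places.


m_1 = E[X] = σ² = 6, so m_1² = 36.
m_2 = E[X²] = σ⁴ (1 + c) = 36 · (1 + 0.254237) = 36 · 1.254237 = 45.152542.
(Note m_2 − m_1² simplifies to c · σ⁴ = 0.254237 · 36.)

Var(X) = m_2 − m_1² = 45.152542 − 36 = 9.152542.


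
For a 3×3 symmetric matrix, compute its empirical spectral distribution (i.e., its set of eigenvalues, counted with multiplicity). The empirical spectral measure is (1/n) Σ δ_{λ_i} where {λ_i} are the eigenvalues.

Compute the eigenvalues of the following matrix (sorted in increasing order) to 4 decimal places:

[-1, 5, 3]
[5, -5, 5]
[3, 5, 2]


Since M is real symmetric, all three eigenvalues are real; they are the roots of det(λI − M) = λ³ − (tr M) λ² + s λ − det M, where s is the sum of the principal 2×2 minors.
tr M = -1 + (-5) + 2 = -4.
s = ((-1)·(-5) − 5²) + ((-1)·2 − 3²) + ((-5)·2 − 5²) = -20 + (-11) + (-35) = -66.
det M (expand along row 1) = (-1)·(-35) − 5·(-5) + 3·40 = 180.
Characteristic polynomial: λ³ + 4λ² − 66λ − 180 = 0.
Substitute λ = y + (tr M)/3 = y − 1.333333 to remove the quadratic term: y³ + p·y + q = 0 with p = s − (tr M)²/3 = -71.333333 and q = −2(tr M)³/27 + (tr M)·s/3 − det M = -87.259259.
Three real roots ⇒ use the trigonometric (Viète) form: r = 2√(−p/3) = 9.752493, φ = arccos(3q/(p·r)) = arccos(0.376292) = 1.185006 rad.
y_k = r·cos(φ/3 − 2πk/3) for k = 0, 1, 2 gives y = 9.001510, -1.250686, -7.750824.
λ_k = y_k − 1.333333 gives λ = 7.6682, -2.5840, -9.0842 (check: the sum is -4.0000 = tr M).

Eigenvalues sorted in increasing order: [-9.0842, -2.5840, 7.6682].


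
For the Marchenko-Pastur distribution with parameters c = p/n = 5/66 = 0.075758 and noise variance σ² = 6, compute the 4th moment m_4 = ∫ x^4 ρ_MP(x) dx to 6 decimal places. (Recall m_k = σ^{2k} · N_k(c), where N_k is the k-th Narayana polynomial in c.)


E[X⁴] = σ⁸ (1 + 6c + 6c² + c³) (fourth MP moment). With σ² = 6 (so σ⁸ = 1296) and c = 5/66 = 0.075758: E[X⁴] = 1296 · (1 + 6·0.075758 + 6·(0.075758)² + (0.075758)³) = 1296 · 1.489416.

So E[X^4] = 1930.282494.


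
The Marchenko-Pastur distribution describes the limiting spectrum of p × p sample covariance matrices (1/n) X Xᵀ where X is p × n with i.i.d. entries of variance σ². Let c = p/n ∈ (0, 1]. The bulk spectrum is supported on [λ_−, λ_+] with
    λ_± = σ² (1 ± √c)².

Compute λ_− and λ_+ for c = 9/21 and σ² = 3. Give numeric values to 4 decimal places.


c = 9/21 = 0.428571; √c = 0.654654.
λ_− = σ² (1 − √c)² = 3 · (1 − 0.654654)² = 3 · (0.345346)² = 0.357792.
λ_+ = σ² (1 + √c)² = 3 · (1 + 0.654654)² = 3 · (1.654654)² = 8.213636.

Rounded to 4 decimal places: λ_− ≈ 0.3578, λ_+ ≈ 8.2136.


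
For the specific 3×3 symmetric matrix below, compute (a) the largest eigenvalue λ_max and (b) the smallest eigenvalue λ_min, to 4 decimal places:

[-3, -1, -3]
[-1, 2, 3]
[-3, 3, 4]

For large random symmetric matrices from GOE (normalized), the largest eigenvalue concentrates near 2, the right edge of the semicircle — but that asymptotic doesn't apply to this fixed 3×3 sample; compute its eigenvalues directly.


Since M is real symmetric, all three eigenvalues are real; they are the roots of det(λI − M) = λ³ − (tr M) λ² + s λ − det M, where s is the sum of the principal 2×2 minors.
tr M = -3 + 2 + 4 = 3.
s = ((-3)·2 − (-1)²) + ((-3)·4 − (-3)²) + (2·4 − 3²) = -7 + (-21) + (-1) = -29.
det M (expand along row 1) = (-3)·(-1) − (-1)·5 + (-3)·3 = -1.
Characteristic polynomial: λ³ − 3λ² − 29λ + 1 = 0.
Substitute λ = y + (tr M)/3 = y + 1.000000 to remove the quadratic term: y³ + p·y + q = 0 with p = s − (tr M)²/3 = -32.000000 and q = −2(tr M)³/27 + (tr M)·s/3 − det M = -30.000000.
Three real roots ⇒ use the trigonometric (Viète) form: r = 2√(−p/3) = 6.531973, φ = arccos(3q/(p·r)) = arccos(0.430574) = 1.125667 rad.
y_k = r·cos(φ/3 − 2πk/3) for k = 0, 1, 2 gives y = 6.077518, -0.965638, -5.111880.
λ_k = y_k + 1.000000 gives λ = 7.0775, 0.0344, -4.1119 (check: the sum is 3.0000 = tr M).

Hence λ_max = 7.0775 and λ_min = -4.1119.


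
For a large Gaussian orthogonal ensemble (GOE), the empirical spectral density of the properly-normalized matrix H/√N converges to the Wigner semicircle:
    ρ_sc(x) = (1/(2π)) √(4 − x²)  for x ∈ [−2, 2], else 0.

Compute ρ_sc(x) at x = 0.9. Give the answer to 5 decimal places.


ρ_sc(x) = (1/(2π)) √(4 − x²). With x = 0.9:
  4 − x² = 4 − (0.9)² = 4 − 0.810000 = 3.190000.
  √(4 − x²) = 1.786057.
  1/(2π) = 0.159155.
  ρ_sc(0.9) = 0.159155 · 1.786057 = 0.284260.

Rounded to 5 decimal places: ρ_sc(0.9) ≈ 0.28426.


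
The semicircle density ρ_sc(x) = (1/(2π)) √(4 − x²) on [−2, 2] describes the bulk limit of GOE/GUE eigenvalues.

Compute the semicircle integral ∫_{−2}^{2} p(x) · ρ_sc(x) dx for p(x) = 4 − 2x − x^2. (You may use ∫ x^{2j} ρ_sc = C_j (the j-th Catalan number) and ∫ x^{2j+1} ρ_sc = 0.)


Write p(x) = Σ a_i x^i, split into monomials and integrate each against ρ_sc separately.
Using ∫ x^{2j} ρ_sc = C_j = (1/(j+1)) C(2j, j) (Catalan numbers) and ∫ x^{2j+1} ρ_sc = 0 (odd monomials vanish by symmetry):
  i = 0 (even): a_0 · C_{0} = 4 · 1 = 4
  i = 1 (odd): ∫ x^1 ρ_sc = 0 (vanishes)
  i = 2 (even): a_2 · C_{1} = -1 · 1 = -1

Summing the contributions: ∫_{−2}^{2} p(x) ρ_sc(x) dx = 4 + (-1) = 3.


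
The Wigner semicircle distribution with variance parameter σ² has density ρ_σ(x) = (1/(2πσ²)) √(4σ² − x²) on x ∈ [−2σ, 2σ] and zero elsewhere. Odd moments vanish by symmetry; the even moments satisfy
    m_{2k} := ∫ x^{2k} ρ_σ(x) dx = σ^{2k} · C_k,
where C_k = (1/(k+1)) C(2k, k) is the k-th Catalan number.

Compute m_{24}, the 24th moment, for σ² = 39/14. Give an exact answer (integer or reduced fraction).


By the scaled semicircle moment identity, m_{2k} = σ^{2k} · C_k with k = 12.
C_12 = (1/(k+1)) · C(2k, k) = (1/13) · C(24, 12) = (1/13) · 2704156 = 208012.
σ^{2k} = (σ²)^k = (39/14)^12 = 12381557655576425121/56693912375296.

Therefore m_{24} = σ^{24} · C_12 = (12381557655576425121/56693912375296) · 208012 = 91982591823277262223909/2024782584832.


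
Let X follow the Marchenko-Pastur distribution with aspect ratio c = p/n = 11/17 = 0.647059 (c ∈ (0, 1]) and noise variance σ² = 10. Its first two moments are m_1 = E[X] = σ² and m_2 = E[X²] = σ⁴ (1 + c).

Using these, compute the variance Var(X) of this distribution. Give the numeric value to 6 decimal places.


m_1 = E[X] = σ² = 10, so m_1² = 100.
m_2 = E[X²] = σ⁴ (1 + c) = 100 · (1 + 0.647059) = 100 · 1.647059 = 164.705882.
(Note m_2 − m_1² simplifies to c · σ⁴ = 0.647059 · 100.)

Var(X) = m_2 − m_1² = 164.705882 − 100 = 64.705882.


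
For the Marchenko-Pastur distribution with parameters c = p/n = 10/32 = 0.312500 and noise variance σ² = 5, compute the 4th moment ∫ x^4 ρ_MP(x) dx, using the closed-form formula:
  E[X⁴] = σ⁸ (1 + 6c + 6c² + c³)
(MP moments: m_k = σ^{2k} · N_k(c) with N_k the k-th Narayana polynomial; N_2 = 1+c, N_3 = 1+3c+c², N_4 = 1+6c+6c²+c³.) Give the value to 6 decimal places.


E[X⁴] = σ⁸ (1 + 6c + 6c² + c³) (fourth MP moment). With σ² = 5 (so σ⁸ = 625) and c = 10/32 = 0.312500: E[X⁴] = 625 · (1 + 6·0.312500 + 6·(0.312500)² + (0.312500)³) = 625 · 3.491455.

So E[X^4] = 2182.159424.


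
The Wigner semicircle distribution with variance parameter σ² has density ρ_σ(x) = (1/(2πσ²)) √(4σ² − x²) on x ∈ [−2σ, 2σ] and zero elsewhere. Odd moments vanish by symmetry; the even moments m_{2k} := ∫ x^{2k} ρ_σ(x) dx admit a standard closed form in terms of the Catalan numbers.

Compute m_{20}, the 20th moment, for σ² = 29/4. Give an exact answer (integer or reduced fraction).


By the scaled semicircle moment identity, m_{2k} = σ^{2k} · C_k with k = 10.
C_10 = (1/(k+1)) · C(2k, k) = (1/11) · C(20, 10) = (1/11) · 184756 = 16796.
σ^{2k} = (σ²)^k = (29/4)^10 = 420707233300201/1048576.

Therefore m_{20} = σ^{20} · C_10 = (420707233300201/1048576) · 16796 = 1766549672627543999/262144.


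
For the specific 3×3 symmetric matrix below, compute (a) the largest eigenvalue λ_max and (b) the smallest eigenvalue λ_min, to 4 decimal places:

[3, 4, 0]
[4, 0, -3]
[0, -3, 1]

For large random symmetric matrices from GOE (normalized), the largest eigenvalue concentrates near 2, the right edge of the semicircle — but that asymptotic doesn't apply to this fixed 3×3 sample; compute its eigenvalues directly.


Since M is real symmetric, all three eigenvalues are real; they are the roots of det(λI − M) = λ³ − (tr M) λ² + s λ − det M, where s is the sum of the principal 2×2 minors.
tr M = 3 + 0 + 1 = 4.
s = (3·0 − 4²) + (3·1 − 0²) + (0·1 − (-3)²) = -16 + 3 + (-9) = -22.
det M (expand along row 1) = 3·(-9) − 4·4 + 0·(-12) = -43.
Characteristic polynomial: λ³ − 4λ² − 22λ + 43 = 0.
Substitute λ = y + (tr M)/3 = y + 1.333333 to remove the quadratic term: y³ + p·y + q = 0 with p = s − (tr M)²/3 = -27.333333 and q = −2(tr M)³/27 + (tr M)·s/3 − det M = 8.925926.
Three real roots ⇒ use the trigonometric (Viète) form: r = 2√(−p/3) = 6.036923, φ = arccos(3q/(p·r)) = arccos(-0.162280) = 1.733798 rad.
y_k = r·cos(φ/3 − 2πk/3) for k = 0, 1, 2 gives y = 5.056490, 0.327847, -5.384338.
λ_k = y_k + 1.333333 gives λ = 6.3898, 1.6612, -4.0510 (check: the sum is 4.0000 = tr M).

Hence λ_max = 6.3898 and λ_min = -4.0510.


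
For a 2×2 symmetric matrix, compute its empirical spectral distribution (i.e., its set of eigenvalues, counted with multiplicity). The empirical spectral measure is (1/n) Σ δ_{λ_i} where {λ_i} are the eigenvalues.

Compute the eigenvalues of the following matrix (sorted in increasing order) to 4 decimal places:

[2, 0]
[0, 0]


Since M is real symmetric, both eigenvalues are real; they are the roots of det(λI − M) = λ² − (tr M) λ + det M.
tr M = 2 + 0 = 2.
det M = 2·0 − 0² = 0 − 0 = 0.
Characteristic polynomial: λ² − 2λ = 0.
Discriminant Δ = (tr M)² − 4·det M = 4 − 0 = 4; √Δ = 2.000000.
λ = (tr M ± √Δ)/2 = (2 ± 2.000000)/2, giving (tr M − √Δ)/2 = 0.0000 and (tr M + √Δ)/2 = 2.0000.

Eigenvalues sorted in increasing order: [0.0000, 2.0000].


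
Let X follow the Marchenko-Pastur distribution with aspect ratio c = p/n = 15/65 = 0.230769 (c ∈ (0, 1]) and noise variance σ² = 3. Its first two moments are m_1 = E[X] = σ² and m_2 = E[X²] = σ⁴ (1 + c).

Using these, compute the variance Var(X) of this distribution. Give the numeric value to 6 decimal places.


m_1 = E[X] = σ² = 3, so m_1² = 9.
m_2 = E[X²] = σ⁴ (1 + c) = 9 · (1 + 0.230769) = 9 · 1.230769 = 11.076923.
(Note m_2 − m_1² simplifies to c · σ⁴ = 0.230769 · 9.)

Var(X) = m_2 − m_1² = 11.076923 − 9 = 2.076923.


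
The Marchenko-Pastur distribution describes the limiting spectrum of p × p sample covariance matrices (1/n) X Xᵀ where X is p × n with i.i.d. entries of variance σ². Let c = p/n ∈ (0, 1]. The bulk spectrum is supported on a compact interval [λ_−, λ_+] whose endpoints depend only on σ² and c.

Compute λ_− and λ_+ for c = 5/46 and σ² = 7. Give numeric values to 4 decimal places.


c = 5/46 = 0.108696; √c = 0.329690.
λ_− = σ² (1 − √c)² = 7 · (1 − 0.329690)² = 7 · (0.670310)² = 3.145206.
λ_+ = σ² (1 + √c)² = 7 · (1 + 0.329690)² = 7 · (1.329690)² = 12.376533.

Rounded to 4 decimal places: λ_− ≈ 3.1452, λ_+ ≈ 12.3765.


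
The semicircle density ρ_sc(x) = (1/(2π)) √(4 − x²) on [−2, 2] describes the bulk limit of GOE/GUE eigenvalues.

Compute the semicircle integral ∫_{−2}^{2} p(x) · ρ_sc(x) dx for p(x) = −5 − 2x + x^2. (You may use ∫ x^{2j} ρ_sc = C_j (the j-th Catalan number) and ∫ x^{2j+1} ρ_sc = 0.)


Write p(x) = Σ a_i x^i, split into monomials and integrate each against ρ_sc separately.
Using ∫ x^{2j} ρ_sc = C_j = (1/(j+1)) C(2j, j) (Catalan numbers) and ∫ x^{2j+1} ρ_sc = 0 (odd monomials vanish by symmetry):
  i = 0 (even): a_0 · C_{0} = -5 · 1 = -5
  i = 1 (odd): ∫ x^1 ρ_sc = 0 (vanishes)
  i = 2 (even): a_2 · C_{1} = 1 · 1 = 1

Summing the contributions: ∫_{−2}^{2} p(x) ρ_sc(x) dx = (-5) + 1 = -4.


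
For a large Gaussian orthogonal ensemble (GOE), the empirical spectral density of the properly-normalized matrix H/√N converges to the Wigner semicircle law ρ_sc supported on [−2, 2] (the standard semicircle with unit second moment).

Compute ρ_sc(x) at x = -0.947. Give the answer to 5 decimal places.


ρ_sc(x) = (1/(2π)) √(4 − x²). With x = -0.947:
  4 − x² = 4 − (-0.947)² = 4 − 0.896809 = 3.103191.
  √(4 − x²) = 1.761588.
  1/(2π) = 0.159155.
  ρ_sc(-0.947) = 0.159155 · 1.761588 = 0.280365.

Rounded to 5 decimal places: ρ_sc(-0.947) ≈ 0.28037.


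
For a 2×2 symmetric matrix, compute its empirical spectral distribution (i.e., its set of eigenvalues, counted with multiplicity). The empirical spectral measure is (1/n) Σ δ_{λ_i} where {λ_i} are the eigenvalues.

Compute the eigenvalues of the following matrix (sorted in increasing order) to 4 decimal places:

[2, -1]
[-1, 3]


Since M is real symmetric, both eigenvalues are real; they are the roots of det(λI − M) = λ² − (tr M) λ + det M.
tr M = 2 + 3 = 5.
det M = 2·3 − (-1)² = 6 − 1 = 5.
Characteristic polynomial: λ² − 5λ + 5 = 0.
Discriminant Δ = (tr M)² − 4·det M = 25 − 20 = 5; √Δ = 2.236068.
λ = (tr M ± √Δ)/2 = (5 ± 2.236068)/2, giving (tr M − √Δ)/2 = 1.3820 and (tr M + √Δ)/2 = 3.6180.

Eigenvalues sorted in increasing order: [1.3820, 3.6180].


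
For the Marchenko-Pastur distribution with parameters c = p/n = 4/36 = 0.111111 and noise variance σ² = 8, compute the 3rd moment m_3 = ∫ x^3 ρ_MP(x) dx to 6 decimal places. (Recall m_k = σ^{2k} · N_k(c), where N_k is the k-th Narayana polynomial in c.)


E[X³] = σ⁶ (1 + 3c + c²) (third MP moment). With σ² = 8 (so σ⁶ = 512) and c = 4/36 = 0.111111: E[X³] = 512 · (1 + 3·0.111111 + (0.111111)²) = 512 · 1.345679.

So E[X^3] = 688.987654.


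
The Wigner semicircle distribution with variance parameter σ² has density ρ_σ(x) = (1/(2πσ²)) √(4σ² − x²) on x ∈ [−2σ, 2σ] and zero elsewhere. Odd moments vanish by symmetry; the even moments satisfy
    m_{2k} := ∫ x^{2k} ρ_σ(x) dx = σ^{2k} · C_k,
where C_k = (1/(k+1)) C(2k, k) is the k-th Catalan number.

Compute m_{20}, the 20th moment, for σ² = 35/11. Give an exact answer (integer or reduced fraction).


By the scaled semicircle moment identity, m_{2k} = σ^{2k} · C_k with k = 10.
C_10 = (1/(k+1)) · C(2k, k) = (1/11) · C(20, 10) = (1/11) · 184756 = 16796.
σ^{2k} = (σ²)^k = (35/11)^10 = 2758547353515625/25937424601.

Therefore m_{20} = σ^{20} · C_10 = (2758547353515625/25937424601) · 16796 = 46332561349648437500/25937424601.


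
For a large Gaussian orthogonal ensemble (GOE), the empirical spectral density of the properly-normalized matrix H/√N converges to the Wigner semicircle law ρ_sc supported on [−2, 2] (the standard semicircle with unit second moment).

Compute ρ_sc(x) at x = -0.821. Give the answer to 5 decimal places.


ρ_sc(x) = (1/(2π)) √(4 − x²). With x = -0.821:
  4 − x² = 4 − (-0.821)² = 4 − 0.674041 = 3.325959.
  √(4 − x²) = 1.823721.
  1/(2π) = 0.159155.
  ρ_sc(-0.821) = 0.159155 · 1.823721 = 0.290254.

Rounded to 5 decimal places: ρ_sc(-0.821) ≈ 0.29025.


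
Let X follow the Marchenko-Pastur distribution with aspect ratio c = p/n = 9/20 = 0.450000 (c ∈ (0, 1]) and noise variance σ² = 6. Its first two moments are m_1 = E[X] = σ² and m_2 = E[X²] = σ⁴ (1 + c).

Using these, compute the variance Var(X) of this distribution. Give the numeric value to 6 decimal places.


m_1 = E[X] = σ² = 6, so m_1² = 36.
m_2 = E[X²] = σ⁴ (1 + c) = 36 · (1 + 0.450000) = 36 · 1.450000 = 52.200000.
(Note m_2 − m_1² simplifies to c · σ⁴ = 0.450000 · 36.)

Var(X) = m_2 − m_1² = 52.200000 − 36 = 16.200000.


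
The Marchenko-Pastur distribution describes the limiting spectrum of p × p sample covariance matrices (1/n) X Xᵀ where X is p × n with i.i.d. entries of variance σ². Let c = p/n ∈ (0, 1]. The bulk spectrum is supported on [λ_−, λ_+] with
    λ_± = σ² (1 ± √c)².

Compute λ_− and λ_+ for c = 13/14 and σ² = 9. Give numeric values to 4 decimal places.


c = 13/14 = 0.928571; √c = 0.963624.
λ_− = σ² (1 − √c)² = 9 · (1 − 0.963624)² = 9 · (0.036376)² = 0.011909.
λ_+ = σ² (1 + √c)² = 9 · (1 + 0.963624)² = 9 · (1.963624)² = 34.702377.

Rounded to 4 decimal places: λ_− ≈ 0.0119, λ_+ ≈ 34.7024.


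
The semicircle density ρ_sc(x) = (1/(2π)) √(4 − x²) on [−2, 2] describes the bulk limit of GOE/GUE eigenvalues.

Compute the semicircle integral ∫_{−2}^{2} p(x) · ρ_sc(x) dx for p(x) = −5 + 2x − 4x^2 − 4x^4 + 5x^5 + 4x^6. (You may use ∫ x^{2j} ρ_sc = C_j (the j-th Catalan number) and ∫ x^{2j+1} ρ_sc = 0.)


Write p(x) = Σ a_i x^i, split into monomials and integrate each against ρ_sc separately.
Using ∫ x^{2j} ρ_sc = C_j = (1/(j+1)) C(2j, j) (Catalan numbers) and ∫ x^{2j+1} ρ_sc = 0 (odd monomials vanish by symmetry):
  i = 0 (even): a_0 · C_{0} = -5 · 1 = -5
  i = 1 (odd): ∫ x^1 ρ_sc = 0 (vanishes)
  i = 2 (even): a_2 · C_{1} = -4 · 1 = -4
  i = 4 (even): a_4 · C_{2} = -4 · 2 = -8
  i = 5 (odd): ∫ x^5 ρ_sc = 0 (vanishes)
  i = 6 (even): a_6 · C_{3} = 4 · 5 = 20

Summing the contributions: ∫_{−2}^{2} p(x) ρ_sc(x) dx = (-5) + (-4) + (-8) + 20 = 3.


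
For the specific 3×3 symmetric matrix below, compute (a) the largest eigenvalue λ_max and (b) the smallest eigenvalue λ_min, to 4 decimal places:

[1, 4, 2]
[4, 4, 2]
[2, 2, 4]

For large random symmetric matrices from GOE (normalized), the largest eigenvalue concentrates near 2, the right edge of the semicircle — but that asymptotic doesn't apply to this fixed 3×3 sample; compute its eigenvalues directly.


Since M is real symmetric, all three eigenvalues are real; they are the roots of det(λI − M) = λ³ − (tr M) λ² + s λ − det M, where s is the sum of the principal 2×2 minors.
tr M = 1 + 4 + 4 = 9.
s = (1·4 − 4²) + (1·4 − 2²) + (4·4 − 2²) = -12 + 0 + 12 = 0.
det M (expand along row 1) = 1·12 − 4·12 + 2·0 = -36.
Characteristic polynomial: λ³ − 9λ² + 36 = 0.
Substitute λ = y + (tr M)/3 = y + 3.000000 to remove the quadratic term: y³ + p·y + q = 0 with p = s − (tr M)²/3 = -27.000000 and q = −2(tr M)³/27 + (tr M)·s/3 − det M = -18.000000.
Three real roots ⇒ use the trigonometric (Viète) form: r = 2√(−p/3) = 6.000000, φ = arccos(3q/(p·r)) = arccos(0.333333) = 1.230959 rad.
y_k = r·cos(φ/3 − 2πk/3) for k = 0, 1, 2 gives y = 5.501960, -0.678221, -4.823739.
λ_k = y_k + 3.000000 gives λ = 8.5020, 2.3218, -1.8237 (check: the sum is 9.0000 = tr M).

Hence λ_max = 8.5020 and λ_min = -1.8237.


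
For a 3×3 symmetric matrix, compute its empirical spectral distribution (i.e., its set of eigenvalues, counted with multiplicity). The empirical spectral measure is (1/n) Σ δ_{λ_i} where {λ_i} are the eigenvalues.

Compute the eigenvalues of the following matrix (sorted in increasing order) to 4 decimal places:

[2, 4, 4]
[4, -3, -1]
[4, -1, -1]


Since M is real symmetric, all three eigenvalues are real; they are the roots of det(λI − M) = λ³ − (tr M) λ² + s λ − det M, where s is the sum of the principal 2×2 minors.
tr M = 2 + (-3) + (-1) = -2.
s = (2·(-3) − 4²) + (2·(-1) − 4²) + ((-3)·(-1) − (-1)²) = -22 + (-18) + 2 = -38.
det M (expand along row 1) = 2·2 − 4·0 + 4·8 = 36.
Characteristic polynomial: λ³ + 2λ² − 38λ − 36 = 0.
Substitute λ = y + (tr M)/3 = y − 0.666667 to remove the quadratic term: y³ + p·y + q = 0 with p = s − (tr M)²/3 = -39.333333 and q = −2(tr M)³/27 + (tr M)·s/3 − det M = -10.074074.
Three real roots ⇒ use the trigonometric (Viète) form: r = 2√(−p/3) = 7.241854, φ = arccos(3q/(p·r)) = arccos(0.106100) = 1.464496 rad.
y_k = r·cos(φ/3 − 2πk/3) for k = 0, 1, 2 gives y = 6.395967, -0.256550, -6.139418.
λ_k = y_k − 0.666667 gives λ = 5.7293, -0.9232, -6.8061 (check: the sum is -2.0000 = tr M).

Eigenvalues sorted in increasing order: [-6.8061, -0.9232, 5.7293].


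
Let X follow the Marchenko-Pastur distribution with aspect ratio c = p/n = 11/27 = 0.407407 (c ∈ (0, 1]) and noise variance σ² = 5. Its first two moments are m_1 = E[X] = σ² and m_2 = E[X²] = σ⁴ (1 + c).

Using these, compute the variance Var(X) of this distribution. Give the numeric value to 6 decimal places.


m_1 = E[X] = σ² = 5, so m_1² = 25.
m_2 = E[X²] = σ⁴ (1 + c) = 25 · (1 + 0.407407) = 25 · 1.407407 = 35.185185.
(Note m_2 − m_1² simplifies to c · σ⁴ = 0.407407 · 25.)

Var(X) = m_2 − m_1² = 35.185185 − 25 = 10.185185.


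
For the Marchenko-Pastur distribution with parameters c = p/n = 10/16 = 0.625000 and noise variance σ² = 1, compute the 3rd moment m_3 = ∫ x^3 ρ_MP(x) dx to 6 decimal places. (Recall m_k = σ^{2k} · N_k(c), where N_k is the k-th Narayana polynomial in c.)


E[X³] = σ⁶ (1 + 3c + c²) (third MP moment). With σ² = 1 (so σ⁶ = 1) and c = 10/16 = 0.625000: E[X³] = 1 · (1 + 3·0.625000 + (0.625000)²) = 1 · 3.265625.

So E[X^3] = 3.265625.


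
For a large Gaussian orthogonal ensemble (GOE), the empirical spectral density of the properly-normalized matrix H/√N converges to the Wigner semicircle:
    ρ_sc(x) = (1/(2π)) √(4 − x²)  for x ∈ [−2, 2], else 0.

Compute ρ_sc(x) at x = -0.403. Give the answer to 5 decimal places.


ρ_sc(x) = (1/(2π)) √(4 − x²). With x = -0.403:
  4 − x² = 4 − (-0.403)² = 4 − 0.162409 = 3.837591.
  √(4 − x²) = 1.958977.
  1/(2π) = 0.159155.
  ρ_sc(-0.403) = 0.159155 · 1.958977 = 0.311781.

Rounded to 5 decimal places: ρ_sc(-0.403) ≈ 0.31178.


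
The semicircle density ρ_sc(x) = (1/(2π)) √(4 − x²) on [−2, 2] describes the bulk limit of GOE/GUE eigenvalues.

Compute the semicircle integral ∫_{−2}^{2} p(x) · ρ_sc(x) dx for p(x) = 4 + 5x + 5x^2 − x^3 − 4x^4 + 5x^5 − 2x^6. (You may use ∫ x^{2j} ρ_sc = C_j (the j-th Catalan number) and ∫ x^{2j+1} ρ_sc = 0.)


Write p(x) = Σ a_i x^i, split into monomials and integrate each against ρ_sc separately.
Using ∫ x^{2j} ρ_sc = C_j = (1/(j+1)) C(2j, j) (Catalan numbers) and ∫ x^{2j+1} ρ_sc = 0 (odd monomials vanish by symmetry):
  i = 0 (even): a_0 · C_{0} = 4 · 1 = 4
  i = 1 (odd): ∫ x^1 ρ_sc = 0 (vanishes)
  i = 2 (even): a_2 · C_{1} = 5 · 1 = 5
  i = 3 (odd): ∫ x^3 ρ_sc = 0 (vanishes)
  i = 4 (even): a_4 · C_{2} = -4 · 2 = -8
  i = 5 (odd): ∫ x^5 ρ_sc = 0 (vanishes)
  i = 6 (even): a_6 · C_{3} = -2 · 5 = -10

Summing the contributions: ∫_{−2}^{2} p(x) ρ_sc(x) dx = 4 + 5 + (-8) + (-10) = -9.


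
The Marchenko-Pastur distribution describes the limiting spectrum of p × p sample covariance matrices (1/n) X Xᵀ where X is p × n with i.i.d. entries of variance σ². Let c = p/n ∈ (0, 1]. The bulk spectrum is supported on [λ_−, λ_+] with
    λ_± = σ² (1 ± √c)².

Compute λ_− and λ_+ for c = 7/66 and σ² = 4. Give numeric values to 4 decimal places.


c = 7/66 = 0.106061; √c = 0.325669.
λ_− = σ² (1 − √c)² = 4 · (1 − 0.325669)² = 4 · (0.674331)² = 1.818887.
λ_+ = σ² (1 + √c)² = 4 · (1 + 0.325669)² = 4 · (1.325669)² = 7.029598.

Rounded to 4 decimal places: λ_− ≈ 1.8189, λ_+ ≈ 7.0296.


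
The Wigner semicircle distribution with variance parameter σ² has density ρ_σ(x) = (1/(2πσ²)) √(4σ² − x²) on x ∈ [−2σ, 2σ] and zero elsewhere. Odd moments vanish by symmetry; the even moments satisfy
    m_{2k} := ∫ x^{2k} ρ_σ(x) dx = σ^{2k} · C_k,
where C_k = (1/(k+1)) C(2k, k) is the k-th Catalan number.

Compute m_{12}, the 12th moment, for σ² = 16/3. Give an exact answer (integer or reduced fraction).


By the scaled semicircle moment identity, m_{2k} = σ^{2k} · C_k with k = 6.
C_6 = (1/(k+1)) · C(2k, k) = (1/7) · C(12, 6) = (1/7) · 924 = 132.
σ^{2k} = (σ²)^k = (16/3)^6 = 16777216/729.

Therefore m_{12} = σ^{12} · C_6 = (16777216/729) · 132 = 738197504/243.


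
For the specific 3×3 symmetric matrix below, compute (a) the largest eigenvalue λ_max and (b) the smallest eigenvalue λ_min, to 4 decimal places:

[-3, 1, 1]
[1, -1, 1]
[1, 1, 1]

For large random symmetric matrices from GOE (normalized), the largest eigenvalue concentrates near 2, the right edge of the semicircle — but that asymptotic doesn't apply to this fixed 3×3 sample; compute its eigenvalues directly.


Since M is real symmetric, all three eigenvalues are real; they are the roots of det(λI − M) = λ³ − (tr M) λ² + s λ − det M, where s is the sum of the principal 2×2 minors.
tr M = -3 + (-1) + 1 = -3.
s = ((-3)·(-1) − 1²) + ((-3)·1 − 1²) + ((-1)·1 − 1²) = 2 + (-4) + (-2) = -4.
det M (expand along row 1) = (-3)·(-2) − 1·0 + 1·2 = 8.
Characteristic polynomial: λ³ + 3λ² − 4λ − 8 = 0.
Substitute λ = y + (tr M)/3 = y − 1.000000 to remove the quadratic term: y³ + p·y + q = 0 with p = s − (tr M)²/3 = -7.000000 and q = −2(tr M)³/27 + (tr M)·s/3 − det M = -2.000000.
Three real roots ⇒ use the trigonometric (Viète) form: r = 2√(−p/3) = 3.055050, φ = arccos(3q/(p·r)) = arccos(0.280566) = 1.286413 rad.
y_k = r·cos(φ/3 − 2πk/3) for k = 0, 1, 2 gives y = 2.778457, -0.289169, -2.489289.
λ_k = y_k − 1.000000 gives λ = 1.7785, -1.2892, -3.4893 (check: the sum is -3.0000 = tr M).

Hence λ_max = 1.7785 and λ_min = -3.4893.


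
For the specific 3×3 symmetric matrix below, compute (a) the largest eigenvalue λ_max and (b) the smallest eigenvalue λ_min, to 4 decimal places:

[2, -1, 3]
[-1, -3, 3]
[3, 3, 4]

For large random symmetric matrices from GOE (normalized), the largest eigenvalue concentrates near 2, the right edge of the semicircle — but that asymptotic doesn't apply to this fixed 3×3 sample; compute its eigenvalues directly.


Since M is real symmetric, all three eigenvalues are real; they are the roots of det(λI − M) = λ³ − (tr M) λ² + s λ − det M, where s is the sum of the principal 2×2 minors.
tr M = 2 + (-3) + 4 = 3.
s = (2·(-3) − (-1)²) + (2·4 − 3²) + ((-3)·4 − 3²) = -7 + (-1) + (-21) = -29.
det M (expand along row 1) = 2·(-21) − (-1)·(-13) + 3·6 = -37.
Characteristic polynomial: λ³ − 3λ² − 29λ + 37 = 0.
Substitute λ = y + (tr M)/3 = y + 1.000000 to remove the quadratic term: y³ + p·y + q = 0 with p = s − (tr M)²/3 = -32.000000 and q = −2(tr M)³/27 + (tr M)·s/3 − det M = 6.000000.
Three real roots ⇒ use the trigonometric (Viète) form: r = 2√(−p/3) = 6.531973, φ = arccos(3q/(p·r)) = arccos(-0.086115) = 1.657018 rad.
y_k = r·cos(φ/3 − 2πk/3) for k = 0, 1, 2 gives y = 5.560665, 0.187707, -5.748371.
λ_k = y_k + 1.000000 gives λ = 6.5607, 1.1877, -4.7484 (check: the sum is 3.0000 = tr M).

Hence λ_max = 6.5607 and λ_min = -4.7484.


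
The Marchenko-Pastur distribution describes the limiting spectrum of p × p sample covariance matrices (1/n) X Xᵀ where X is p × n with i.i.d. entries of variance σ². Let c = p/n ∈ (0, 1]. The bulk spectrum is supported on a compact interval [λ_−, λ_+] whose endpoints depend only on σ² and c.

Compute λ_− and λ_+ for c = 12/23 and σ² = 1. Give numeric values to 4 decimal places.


c = 12/23 = 0.521739; √c = 0.722315.
λ_− = σ² (1 − √c)² = 1 · (1 − 0.722315)² = 1 · (0.277685)² = 0.077109.
λ_+ = σ² (1 + √c)² = 1 · (1 + 0.722315)² = 1 · (1.722315)² = 2.966369.

Rounded to 4 decimal places: λ_− ≈ 0.0771, λ_+ ≈ 2.9664.


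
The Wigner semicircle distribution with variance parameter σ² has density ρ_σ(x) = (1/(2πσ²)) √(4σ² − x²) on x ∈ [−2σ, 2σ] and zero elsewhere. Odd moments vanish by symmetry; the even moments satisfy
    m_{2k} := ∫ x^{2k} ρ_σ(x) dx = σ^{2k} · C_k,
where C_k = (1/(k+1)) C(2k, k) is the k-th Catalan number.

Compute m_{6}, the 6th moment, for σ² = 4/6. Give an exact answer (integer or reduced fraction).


By the scaled semicircle moment identity, m_{2k} = σ^{2k} · C_k with k = 3.
C_3 = (1/(k+1)) · C(2k, k) = (1/4) · C(6, 3) = (1/4) · 20 = 5.
σ^{2k} = (σ²)^k = (4/6)^3 = 8/27.

Therefore m_{6} = σ^{6} · C_3 = (8/27) · 5 = 40/27.


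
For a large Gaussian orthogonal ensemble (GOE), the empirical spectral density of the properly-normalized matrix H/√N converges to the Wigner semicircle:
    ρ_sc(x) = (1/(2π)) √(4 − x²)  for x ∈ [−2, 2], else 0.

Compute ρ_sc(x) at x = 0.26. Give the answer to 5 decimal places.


ρ_sc(x) = (1/(2π)) √(4 − x²). With x = 0.26:
  4 − x² = 4 − (0.26)² = 4 − 0.067600 = 3.932400.
  √(4 − x²) = 1.983028.
  1/(2π) = 0.159155.
  ρ_sc(0.26) = 0.159155 · 1.983028 = 0.315609.

Rounded to 5 decimal places: ρ_sc(0.26) ≈ 0.31561.


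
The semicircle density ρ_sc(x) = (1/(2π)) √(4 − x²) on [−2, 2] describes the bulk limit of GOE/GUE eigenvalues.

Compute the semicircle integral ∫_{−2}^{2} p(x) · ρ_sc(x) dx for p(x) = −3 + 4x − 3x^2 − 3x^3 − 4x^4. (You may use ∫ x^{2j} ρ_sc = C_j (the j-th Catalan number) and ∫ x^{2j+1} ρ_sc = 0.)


Write p(x) = Σ a_i x^i, split into monomials and integrate each against ρ_sc separately.
Using ∫ x^{2j} ρ_sc = C_j = (1/(j+1)) C(2j, j) (Catalan numbers) and ∫ x^{2j+1} ρ_sc = 0 (odd monomials vanish by symmetry):
  i = 0 (even): a_0 · C_{0} = -3 · 1 = -3
  i = 1 (odd): ∫ x^1 ρ_sc = 0 (vanishes)
  i = 2 (even): a_2 · C_{1} = -3 · 1 = -3
  i = 3 (odd): ∫ x^3 ρ_sc = 0 (vanishes)
  i = 4 (even): a_4 · C_{2} = -4 · 2 = -8

Summing the contributions: ∫_{−2}^{2} p(x) ρ_sc(x) dx = (-3) + (-3) + (-8) = -14.


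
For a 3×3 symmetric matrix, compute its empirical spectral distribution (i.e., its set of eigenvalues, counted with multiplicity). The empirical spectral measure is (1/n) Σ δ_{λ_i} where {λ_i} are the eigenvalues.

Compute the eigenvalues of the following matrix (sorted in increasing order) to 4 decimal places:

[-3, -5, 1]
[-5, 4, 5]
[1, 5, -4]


Since M is real symmetric, all three eigenvalues are real; they are the roots of det(λI − M) = λ³ − (tr M) λ² + s λ − det M, where s is the sum of the principal 2×2 minors.
tr M = -3 + 4 + (-4) = -3.
s = ((-3)·4 − (-5)²) + ((-3)·(-4) − 1²) + (4·(-4) − 5²) = -37 + 11 + (-41) = -67.
det M (expand along row 1) = (-3)·(-41) − (-5)·15 + 1·(-29) = 169.
Characteristic polynomial: λ³ + 3λ² − 67λ − 169 = 0.
Substitute λ = y + (tr M)/3 = y − 1.000000 to remove the quadratic term: y³ + p·y + q = 0 with p = s − (tr M)²/3 = -70.000000 and q = −2(tr M)³/27 + (tr M)·s/3 − det M = -100.000000.
Three real roots ⇒ use the trigonometric (Viète) form: r = 2√(−p/3) = 9.660918, φ = arccos(3q/(p·r)) = arccos(0.443614) = 1.111170 rad.
y_k = r·cos(φ/3 − 2πk/3) for k = 0, 1, 2 gives y = 9.005775, -1.474355, -7.531420.
λ_k = y_k − 1.000000 gives λ = 8.0058, -2.4744, -8.5314 (check: the sum is -3.0000 = tr M).

Eigenvalues sorted in increasing order: [-8.5314, -2.4744, 8.0058].


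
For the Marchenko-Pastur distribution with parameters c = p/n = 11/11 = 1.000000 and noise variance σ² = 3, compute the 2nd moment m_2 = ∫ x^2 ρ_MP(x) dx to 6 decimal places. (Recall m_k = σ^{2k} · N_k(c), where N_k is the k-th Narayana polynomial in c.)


E[X²] = σ⁴ (1 + c) (second MP moment). With σ² = 3 (so σ⁴ = 9) and c = 11/11 = 1.000000: E[X²] = 9 · (1 + 1.000000) = 9 · 2.000000.

So E[X^2] = 18.000000.


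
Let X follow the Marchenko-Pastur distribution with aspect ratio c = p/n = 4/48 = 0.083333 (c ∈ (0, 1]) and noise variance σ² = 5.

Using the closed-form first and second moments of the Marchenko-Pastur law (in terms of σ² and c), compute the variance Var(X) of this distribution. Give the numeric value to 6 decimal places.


Recall the MP moments m_1 = E[X] = σ² and m_2 = E[X²] = σ⁴ (1 + c).
m_1 = E[X] = σ² = 5, so m_1² = 25.
m_2 = E[X²] = σ⁴ (1 + c) = 25 · (1 + 0.083333) = 25 · 1.083333 = 27.083333.
(Note m_2 − m_1² simplifies to c · σ⁴ = 0.083333 · 25.)

Var(X) = m_2 − m_1² = 27.083333 − 25 = 2.083333.


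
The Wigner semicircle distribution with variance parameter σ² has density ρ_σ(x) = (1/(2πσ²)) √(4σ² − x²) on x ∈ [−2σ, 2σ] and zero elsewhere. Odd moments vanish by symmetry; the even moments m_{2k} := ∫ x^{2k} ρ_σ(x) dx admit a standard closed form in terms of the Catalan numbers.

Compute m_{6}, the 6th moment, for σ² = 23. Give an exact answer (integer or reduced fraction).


By the scaled semicircle moment identity, m_{2k} = σ^{2k} · C_k with k = 3.
C_3 = (1/(k+1)) · C(2k, k) = (1/4) · C(6, 3) = (1/4) · 20 = 5.
σ^{2k} = (σ²)^k = (23)^3 = 12167.

Therefore m_{6} = σ^{6} · C_3 = 12167 · 5 = 60835.


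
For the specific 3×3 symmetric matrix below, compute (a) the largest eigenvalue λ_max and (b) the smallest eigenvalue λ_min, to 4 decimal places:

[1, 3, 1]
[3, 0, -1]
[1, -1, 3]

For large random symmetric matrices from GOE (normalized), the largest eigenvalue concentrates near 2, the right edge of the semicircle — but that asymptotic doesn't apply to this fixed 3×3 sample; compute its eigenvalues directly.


Since M is real symmetric, all three eigenvalues are real; they are the roots of det(λI − M) = λ³ − (tr M) λ² + s λ − det M, where s is the sum of the principal 2×2 minors.
tr M = 1 + 0 + 3 = 4.
s = (1·0 − 3²) + (1·3 − 1²) + (0·3 − (-1)²) = -9 + 2 + (-1) = -8.
det M (expand along row 1) = 1·(-1) − 3·10 + 1·(-3) = -34.
Characteristic polynomial: λ³ − 4λ² − 8λ + 34 = 0.
Substitute λ = y + (tr M)/3 = y + 1.333333 to remove the quadratic term: y³ + p·y + q = 0 with p = s − (tr M)²/3 = -13.333333 and q = −2(tr M)³/27 + (tr M)·s/3 − det M = 18.592593.
Three real roots ⇒ use the trigonometric (Viète) form: r = 2√(−p/3) = 4.216370, φ = arccos(3q/(p·r)) = arccos(-0.992165) = 3.016328 rad.
y_k = r·cos(φ/3 − 2πk/3) for k = 0, 1, 2 gives y = 2.258771, 1.953924, -4.212695.
λ_k = y_k + 1.333333 gives λ = 3.5921, 3.2873, -2.8794 (check: the sum is 4.0000 = tr M).

Hence λ_max = 3.5921 and λ_min = -2.8794.
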